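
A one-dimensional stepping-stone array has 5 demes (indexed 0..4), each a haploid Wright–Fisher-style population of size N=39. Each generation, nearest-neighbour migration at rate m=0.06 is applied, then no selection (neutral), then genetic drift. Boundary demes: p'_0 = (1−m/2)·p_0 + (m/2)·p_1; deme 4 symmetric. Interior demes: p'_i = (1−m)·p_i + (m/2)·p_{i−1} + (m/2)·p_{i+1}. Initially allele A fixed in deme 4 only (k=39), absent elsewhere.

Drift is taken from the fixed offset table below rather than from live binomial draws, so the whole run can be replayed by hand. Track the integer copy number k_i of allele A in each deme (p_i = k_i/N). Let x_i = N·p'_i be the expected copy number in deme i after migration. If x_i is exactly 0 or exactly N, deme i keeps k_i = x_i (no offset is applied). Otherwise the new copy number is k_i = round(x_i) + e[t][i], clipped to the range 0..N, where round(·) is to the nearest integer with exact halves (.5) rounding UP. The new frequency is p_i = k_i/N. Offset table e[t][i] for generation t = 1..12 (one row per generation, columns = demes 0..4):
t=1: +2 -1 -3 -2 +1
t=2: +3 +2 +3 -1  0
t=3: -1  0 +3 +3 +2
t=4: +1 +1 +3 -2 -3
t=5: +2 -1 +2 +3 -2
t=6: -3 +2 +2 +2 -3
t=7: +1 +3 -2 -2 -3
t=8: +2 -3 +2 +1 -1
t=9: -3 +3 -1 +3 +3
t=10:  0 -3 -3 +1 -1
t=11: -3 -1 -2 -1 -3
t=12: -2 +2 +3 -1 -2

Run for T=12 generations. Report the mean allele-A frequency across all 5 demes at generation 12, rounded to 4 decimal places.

0.1949

t=0: k=[0 0 0 0 39]
t=1: x=[0.0000 0.0000 0.0000 1.1700 37.8300] k=[0 0 0 0 39]
t=2: x=[0.0000 0.0000 0.0000 1.1700 37.8300] k=[0 0 0 0 38]
t=3: x=[0.0000 0.0000 0.0000 1.1400 36.8600] k=[0 0 0 4 39]
t=4: x=[0.0000 0.0000 0.1200 4.9300 37.9500] k=[0 0 3 3 35]
t=5: x=[0.0000 0.0900 2.9100 3.9600 34.0400] k=[0 0 5 7 32]
t=6: x=[0.0000 0.1500 4.9100 7.6900 31.2500] k=[0 2 7 10 28]
t=7: x=[0.0600 2.0900 6.9400 10.4500 27.4600] k=[1 5 5 8 24]
t=8: x=[1.1200 4.8800 5.0900 8.3900 23.5200] k=[3 2 7 9 23]
t=9: x=[2.9700 2.1800 6.9100 9.3600 22.5800] k=[0 5 6 12 26]
t=10: x=[0.1500 4.8800 6.1500 12.2400 25.5800] k=[0 2 3 13 25]
t=11: x=[0.0600 1.9700 3.2700 13.0600 24.6400] k=[0 1 1 12 22]
t=12: x=[0.0300 0.9700 1.3300 11.9700 21.7000] k=[0 3 4 11 20]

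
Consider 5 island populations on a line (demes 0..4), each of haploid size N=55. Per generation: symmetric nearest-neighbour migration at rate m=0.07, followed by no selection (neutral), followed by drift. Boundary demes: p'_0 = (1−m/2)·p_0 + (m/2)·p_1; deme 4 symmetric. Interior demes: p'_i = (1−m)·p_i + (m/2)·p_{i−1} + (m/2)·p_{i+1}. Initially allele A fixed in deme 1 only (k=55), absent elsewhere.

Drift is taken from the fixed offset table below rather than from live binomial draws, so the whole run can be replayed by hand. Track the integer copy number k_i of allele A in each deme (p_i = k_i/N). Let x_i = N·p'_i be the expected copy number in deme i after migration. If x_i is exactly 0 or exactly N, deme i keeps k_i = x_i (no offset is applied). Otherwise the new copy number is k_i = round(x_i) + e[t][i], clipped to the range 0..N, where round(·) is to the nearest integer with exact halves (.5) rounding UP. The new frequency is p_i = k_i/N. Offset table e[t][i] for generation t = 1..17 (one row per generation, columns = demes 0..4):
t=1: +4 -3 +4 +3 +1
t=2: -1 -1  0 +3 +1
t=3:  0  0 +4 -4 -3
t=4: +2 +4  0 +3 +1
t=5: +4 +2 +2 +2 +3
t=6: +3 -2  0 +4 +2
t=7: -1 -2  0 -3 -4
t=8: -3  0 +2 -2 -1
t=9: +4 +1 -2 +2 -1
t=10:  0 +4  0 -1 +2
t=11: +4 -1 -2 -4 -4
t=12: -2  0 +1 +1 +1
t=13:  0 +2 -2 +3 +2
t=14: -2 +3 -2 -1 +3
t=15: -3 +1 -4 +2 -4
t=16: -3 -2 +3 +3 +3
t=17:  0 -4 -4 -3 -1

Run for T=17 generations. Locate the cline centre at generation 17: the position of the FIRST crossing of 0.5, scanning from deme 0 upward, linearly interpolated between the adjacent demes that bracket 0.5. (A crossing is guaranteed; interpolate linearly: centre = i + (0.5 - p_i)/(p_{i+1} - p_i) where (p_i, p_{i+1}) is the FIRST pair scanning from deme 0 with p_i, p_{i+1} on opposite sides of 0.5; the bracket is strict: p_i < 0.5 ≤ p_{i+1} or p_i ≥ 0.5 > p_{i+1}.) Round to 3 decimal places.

t=0: k=[0 55 0 0 0]
t=1: x=[1.9250 51.1500 1.9250 0.0000 0.0000] k=[6 48 6 0 0]
t=2: x=[7.4700 45.0600 7.2600 0.2100 0.0000] k=[6 44 7 3 0]
t=3: x=[7.3300 41.3750 8.1550 3.0350 0.1050] k=[7 41 12 0 0]
t=4: x=[8.1900 38.7950 12.5950 0.4200 0.0000] k=[10 43 13 3 0]
t=5: x=[11.1550 40.7950 13.7000 3.2450 0.1050] k=[15 43 16 5 3]
t=6: x=[15.9800 41.0750 16.5600 5.3150 3.0700] k=[19 39 17 9 5]
t=7: x=[19.7000 37.5300 17.4900 9.1400 5.1400] k=[19 36 17 6 1]
t=8: x=[19.5950 34.7400 17.2800 6.2100 1.1750] k=[17 35 19 4 0]
t=9: x=[17.6300 33.8100 19.0350 4.3850 0.1400] k=[22 35 17 6 0]
t=10: x=[22.4550 33.9150 17.2450 6.1750 0.2100] k=[22 38 17 5 2]
t=11: x=[22.5600 36.7050 17.3150 5.3150 2.1050] k=[27 36 15 1 0]
t=12: x=[27.3150 34.9500 15.2450 1.4550 0.0350] k=[25 35 16 2 1]
t=13: x=[25.3500 33.9850 16.1750 2.4550 1.0350] k=[25 36 14 5 3]
t=14: x=[25.3850 34.8450 14.4550 5.2450 3.0700] k=[23 38 12 4 6]
t=15: x=[23.5250 36.5650 12.6300 4.3500 5.9300] k=[21 38 9 6 2]
t=16: x=[21.5950 36.3900 9.9100 5.9650 2.1400] k=[19 34 13 9 5]
t=17: x=[19.5250 32.7400 13.5950 9.0000 5.1400] k=[20 29 10 6 4]

0.833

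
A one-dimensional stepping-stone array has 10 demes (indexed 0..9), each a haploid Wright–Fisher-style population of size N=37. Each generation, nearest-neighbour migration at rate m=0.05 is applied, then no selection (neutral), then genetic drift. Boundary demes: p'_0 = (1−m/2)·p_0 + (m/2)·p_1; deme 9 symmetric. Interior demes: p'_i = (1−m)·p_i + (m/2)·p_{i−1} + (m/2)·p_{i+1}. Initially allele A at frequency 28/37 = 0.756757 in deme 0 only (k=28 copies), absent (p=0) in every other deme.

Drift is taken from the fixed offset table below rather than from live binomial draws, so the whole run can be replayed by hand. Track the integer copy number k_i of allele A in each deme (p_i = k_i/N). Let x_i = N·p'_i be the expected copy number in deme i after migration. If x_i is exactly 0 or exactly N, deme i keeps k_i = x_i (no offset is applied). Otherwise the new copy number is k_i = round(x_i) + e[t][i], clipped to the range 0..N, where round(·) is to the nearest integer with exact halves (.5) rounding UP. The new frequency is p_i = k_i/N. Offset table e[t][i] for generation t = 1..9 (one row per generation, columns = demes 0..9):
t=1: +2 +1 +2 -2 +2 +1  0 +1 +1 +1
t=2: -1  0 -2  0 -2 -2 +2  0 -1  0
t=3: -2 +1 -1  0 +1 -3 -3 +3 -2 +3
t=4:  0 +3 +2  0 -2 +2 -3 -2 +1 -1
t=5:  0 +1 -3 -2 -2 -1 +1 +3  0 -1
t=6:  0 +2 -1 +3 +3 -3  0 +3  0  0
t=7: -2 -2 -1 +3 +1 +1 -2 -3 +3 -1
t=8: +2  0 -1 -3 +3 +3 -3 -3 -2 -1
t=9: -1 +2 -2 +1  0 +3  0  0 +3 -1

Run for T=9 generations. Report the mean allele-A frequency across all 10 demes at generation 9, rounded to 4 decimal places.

t=0: k=[28 0 0 0 0 0 0 0 0 0]
t=1: x=[27.3000 0.7000 0.0000 0.0000 0.0000 0.0000 0.0000 0.0000 0.0000 0.0000] k=[29 2 0 0 0 0 0 0 0 0]
t=2: x=[28.3250 2.6250 0.0500 0.0000 0.0000 0.0000 0.0000 0.0000 0.0000 0.0000] k=[27 3 0 0 0 0 0 0 0 0]
t=3: x=[26.4000 3.5250 0.0750 0.0000 0.0000 0.0000 0.0000 0.0000 0.0000 0.0000] k=[24 5 0 0 0 0 0 0 0 0]
t=4: x=[23.5250 5.3500 0.1250 0.0000 0.0000 0.0000 0.0000 0.0000 0.0000 0.0000] k=[24 8 2 0 0 0 0 0 0 0]
t=5: x=[23.6000 8.2500 2.1000 0.0500 0.0000 0.0000 0.0000 0.0000 0.0000 0.0000] k=[24 9 0 0 0 0 0 0 0 0]
t=6: x=[23.6250 9.1500 0.2250 0.0000 0.0000 0.0000 0.0000 0.0000 0.0000 0.0000] k=[24 11 0 0 0 0 0 0 0 0]
t=7: x=[23.6750 11.0500 0.2750 0.0000 0.0000 0.0000 0.0000 0.0000 0.0000 0.0000] k=[22 9 0 0 0 0 0 0 0 0]
t=8: x=[21.6750 9.1000 0.2250 0.0000 0.0000 0.0000 0.0000 0.0000 0.0000 0.0000] k=[24 9 0 0 0 0 0 0 0 0]
t=9: x=[23.6250 9.1500 0.2250 0.0000 0.0000 0.0000 0.0000 0.0000 0.0000 0.0000] k=[23 11 0 0 0 0 0 0 0 0]

0.0919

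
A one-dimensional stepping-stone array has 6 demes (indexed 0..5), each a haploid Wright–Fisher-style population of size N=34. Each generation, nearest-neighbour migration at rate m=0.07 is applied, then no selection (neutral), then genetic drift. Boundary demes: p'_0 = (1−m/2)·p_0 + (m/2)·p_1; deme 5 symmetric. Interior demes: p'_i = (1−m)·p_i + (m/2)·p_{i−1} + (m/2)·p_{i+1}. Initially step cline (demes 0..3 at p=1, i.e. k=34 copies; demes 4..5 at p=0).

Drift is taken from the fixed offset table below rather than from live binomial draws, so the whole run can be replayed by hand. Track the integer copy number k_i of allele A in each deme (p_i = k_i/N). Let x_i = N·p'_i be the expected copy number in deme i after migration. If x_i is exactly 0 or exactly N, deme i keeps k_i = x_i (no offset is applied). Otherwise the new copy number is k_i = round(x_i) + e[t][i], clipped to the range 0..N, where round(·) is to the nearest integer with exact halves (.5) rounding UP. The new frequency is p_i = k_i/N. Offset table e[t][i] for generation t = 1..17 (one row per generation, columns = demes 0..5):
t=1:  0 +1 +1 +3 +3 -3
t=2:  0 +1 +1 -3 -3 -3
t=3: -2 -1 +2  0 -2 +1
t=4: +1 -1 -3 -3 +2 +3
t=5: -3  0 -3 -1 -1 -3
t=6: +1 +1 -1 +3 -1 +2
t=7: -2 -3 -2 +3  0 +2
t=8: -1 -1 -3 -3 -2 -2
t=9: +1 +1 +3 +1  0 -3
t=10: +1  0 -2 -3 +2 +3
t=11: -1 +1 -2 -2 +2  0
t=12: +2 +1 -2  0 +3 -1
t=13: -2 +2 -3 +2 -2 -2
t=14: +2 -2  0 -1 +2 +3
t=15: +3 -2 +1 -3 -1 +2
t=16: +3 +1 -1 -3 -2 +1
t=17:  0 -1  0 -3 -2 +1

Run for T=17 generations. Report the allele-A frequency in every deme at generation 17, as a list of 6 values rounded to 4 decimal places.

[1.0000, 0.8529, 0.5294, 0.2941, 0.2059, 0.2059]

t=0: k=[34 34 34 34 0 0]
t=1: x=[34.0000 34.0000 34.0000 32.8100 1.1900 0.0000] k=[34 34 34 34 4 0]
t=2: x=[34.0000 34.0000 34.0000 32.9500 4.9100 0.1400] k=[34 34 34 30 2 0]
t=3: x=[34.0000 34.0000 33.8600 29.1600 2.9100 0.0700] k=[34 34 34 29 1 1]
t=4: x=[34.0000 34.0000 33.8250 28.1950 1.9800 1.0000] k=[34 34 31 25 4 4]
t=5: x=[34.0000 33.8950 30.8950 24.4750 4.7350 4.0000] k=[34 34 28 23 4 1]
t=6: x=[34.0000 33.7900 28.0350 22.5100 4.5600 1.1050] k=[34 34 27 26 4 3]
t=7: x=[34.0000 33.7550 27.2100 25.2650 4.7350 3.0350] k=[34 31 25 28 5 5]
t=8: x=[33.8950 30.8950 25.3150 27.0900 5.8050 5.0000] k=[33 30 22 24 4 3]
t=9: x=[32.8950 29.8250 22.3500 23.2300 4.6650 3.0350] k=[34 31 25 24 5 0]
t=10: x=[33.8950 30.8950 25.1750 23.3700 5.4900 0.1750] k=[34 31 23 20 7 3]
t=11: x=[33.8950 30.8250 23.1750 19.6500 7.3150 3.1400] k=[33 32 21 18 9 3]
t=12: x=[32.9650 31.6500 21.2800 17.7900 9.1050 3.2100] k=[34 33 19 18 12 2]
t=13: x=[33.9650 32.5450 19.4550 17.8250 11.8600 2.3500] k=[32 34 16 20 10 0]
t=14: x=[32.0700 33.3000 16.7700 19.5100 10.0000 0.3500] k=[34 31 17 19 12 3]
t=15: x=[33.8950 30.6150 17.5600 18.6850 11.9300 3.3150] k=[34 29 19 16 11 5]
t=16: x=[33.8250 28.8250 19.2450 15.9300 10.9650 5.2100] k=[34 30 18 13 9 6]
t=17: x=[33.8600 29.7200 18.2450 13.0350 9.0350 6.1050] k=[34 29 18 10 7 7]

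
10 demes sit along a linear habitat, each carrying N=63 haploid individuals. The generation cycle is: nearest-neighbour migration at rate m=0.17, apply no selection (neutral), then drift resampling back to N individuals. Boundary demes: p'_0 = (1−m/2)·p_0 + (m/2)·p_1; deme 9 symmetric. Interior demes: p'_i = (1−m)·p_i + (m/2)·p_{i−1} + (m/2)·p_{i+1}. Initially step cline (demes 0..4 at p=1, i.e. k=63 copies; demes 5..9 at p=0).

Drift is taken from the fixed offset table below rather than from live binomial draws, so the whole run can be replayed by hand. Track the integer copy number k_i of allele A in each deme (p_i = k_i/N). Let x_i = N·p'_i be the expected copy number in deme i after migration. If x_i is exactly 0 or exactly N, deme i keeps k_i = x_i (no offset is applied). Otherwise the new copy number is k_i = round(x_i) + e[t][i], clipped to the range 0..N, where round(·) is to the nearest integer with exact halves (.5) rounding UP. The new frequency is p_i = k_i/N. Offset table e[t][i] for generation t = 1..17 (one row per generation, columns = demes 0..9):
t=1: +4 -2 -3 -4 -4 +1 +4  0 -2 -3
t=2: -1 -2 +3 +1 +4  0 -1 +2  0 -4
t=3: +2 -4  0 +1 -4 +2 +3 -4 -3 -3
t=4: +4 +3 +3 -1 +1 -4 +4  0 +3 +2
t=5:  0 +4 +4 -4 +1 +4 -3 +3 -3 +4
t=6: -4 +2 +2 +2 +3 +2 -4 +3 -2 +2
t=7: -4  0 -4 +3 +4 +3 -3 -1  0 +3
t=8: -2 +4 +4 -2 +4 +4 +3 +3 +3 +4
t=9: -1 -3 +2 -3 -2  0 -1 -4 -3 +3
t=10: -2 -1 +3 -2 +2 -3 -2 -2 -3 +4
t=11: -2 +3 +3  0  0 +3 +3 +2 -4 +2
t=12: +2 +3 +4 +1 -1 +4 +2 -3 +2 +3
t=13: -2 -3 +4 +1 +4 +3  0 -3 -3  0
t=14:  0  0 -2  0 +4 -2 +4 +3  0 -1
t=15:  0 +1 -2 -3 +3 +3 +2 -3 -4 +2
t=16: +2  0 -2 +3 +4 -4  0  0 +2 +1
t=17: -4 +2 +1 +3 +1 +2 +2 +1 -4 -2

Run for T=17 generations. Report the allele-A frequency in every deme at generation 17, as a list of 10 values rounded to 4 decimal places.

[1.0000, 1.0000, 0.9206, 0.9524, 0.8889, 0.5714, 0.3651, 0.0952, 0.0000, 0.1270]

t=0: k=[63 63 63 63 63 0 0 0 0 0]
t=1: x=[63.0000 63.0000 63.0000 63.0000 57.6450 5.3550 0.0000 0.0000 0.0000 0.0000] k=[63 63 63 63 54 6 0 0 0 0]
t=2: x=[63.0000 63.0000 63.0000 62.2350 50.6850 9.5700 0.5100 0.0000 0.0000 0.0000] k=[63 63 63 63 55 10 0 0 0 0]
t=3: x=[63.0000 63.0000 63.0000 62.3200 51.8550 12.9750 0.8500 0.0000 0.0000 0.0000] k=[63 63 63 63 48 15 4 0 0 0]
t=4: x=[63.0000 63.0000 63.0000 61.7250 46.4700 16.8700 4.5950 0.3400 0.0000 0.0000] k=[63 63 63 61 47 13 9 0 0 0]
t=5: x=[63.0000 63.0000 62.8300 59.9800 45.3000 15.5500 8.5750 0.7650 0.0000 0.0000] k=[63 63 63 56 46 20 6 4 0 0]
t=6: x=[63.0000 63.0000 62.4050 55.7450 44.6400 21.0200 7.0200 3.8300 0.3400 0.0000] k=[63 63 63 58 48 23 3 7 0 0]
t=7: x=[63.0000 63.0000 62.5750 57.5750 46.7250 23.4250 5.0400 6.0650 0.5950 0.0000] k=[63 63 59 61 51 26 2 5 1 0]
t=8: x=[63.0000 62.6600 59.5100 59.9800 49.7250 26.0850 4.2950 4.4050 1.2550 0.0850] k=[63 63 63 58 54 30 7 7 4 4]
t=9: x=[63.0000 63.0000 62.5750 58.0850 52.3000 30.0850 8.9550 6.7450 4.2550 4.0000] k=[63 63 63 55 50 30 8 3 1 7]
t=10: x=[63.0000 63.0000 62.3200 55.2550 48.7250 29.8300 9.4450 3.2550 1.6800 6.4900] k=[63 63 63 53 51 27 7 1 0 10]
t=11: x=[63.0000 63.0000 62.1500 53.6800 49.1300 27.3400 8.1900 1.4250 0.9350 9.1500] k=[63 63 63 54 49 30 11 3 0 11]
t=12: x=[63.0000 63.0000 62.2350 54.3400 47.8100 30.0000 11.9350 3.4250 1.1900 10.0650] k=[63 63 63 55 47 34 14 0 3 13]
t=13: x=[63.0000 63.0000 62.3200 55.0000 46.5750 33.4050 14.5100 1.4450 3.5950 12.1500] k=[63 63 63 56 51 36 15 0 1 12]
t=14: x=[63.0000 63.0000 62.4050 56.1700 50.1500 35.4900 15.5100 1.3600 1.8500 11.0650] k=[63 63 60 56 54 33 20 4 2 10]
t=15: x=[63.0000 62.7450 59.9150 56.1700 52.3850 33.6800 19.7450 5.1900 2.8500 9.3200] k=[63 63 58 53 55 37 22 2 0 11]
t=16: x=[63.0000 62.5750 58.0000 53.5950 53.3000 37.2550 21.5750 3.5300 1.1050 10.0650] k=[63 63 56 57 57 33 22 4 3 11]
t=17: x=[63.0000 62.4050 56.6800 56.9150 54.9600 34.1050 21.4050 5.4450 3.7650 10.3200] k=[63 63 58 60 56 36 23 6 0 8]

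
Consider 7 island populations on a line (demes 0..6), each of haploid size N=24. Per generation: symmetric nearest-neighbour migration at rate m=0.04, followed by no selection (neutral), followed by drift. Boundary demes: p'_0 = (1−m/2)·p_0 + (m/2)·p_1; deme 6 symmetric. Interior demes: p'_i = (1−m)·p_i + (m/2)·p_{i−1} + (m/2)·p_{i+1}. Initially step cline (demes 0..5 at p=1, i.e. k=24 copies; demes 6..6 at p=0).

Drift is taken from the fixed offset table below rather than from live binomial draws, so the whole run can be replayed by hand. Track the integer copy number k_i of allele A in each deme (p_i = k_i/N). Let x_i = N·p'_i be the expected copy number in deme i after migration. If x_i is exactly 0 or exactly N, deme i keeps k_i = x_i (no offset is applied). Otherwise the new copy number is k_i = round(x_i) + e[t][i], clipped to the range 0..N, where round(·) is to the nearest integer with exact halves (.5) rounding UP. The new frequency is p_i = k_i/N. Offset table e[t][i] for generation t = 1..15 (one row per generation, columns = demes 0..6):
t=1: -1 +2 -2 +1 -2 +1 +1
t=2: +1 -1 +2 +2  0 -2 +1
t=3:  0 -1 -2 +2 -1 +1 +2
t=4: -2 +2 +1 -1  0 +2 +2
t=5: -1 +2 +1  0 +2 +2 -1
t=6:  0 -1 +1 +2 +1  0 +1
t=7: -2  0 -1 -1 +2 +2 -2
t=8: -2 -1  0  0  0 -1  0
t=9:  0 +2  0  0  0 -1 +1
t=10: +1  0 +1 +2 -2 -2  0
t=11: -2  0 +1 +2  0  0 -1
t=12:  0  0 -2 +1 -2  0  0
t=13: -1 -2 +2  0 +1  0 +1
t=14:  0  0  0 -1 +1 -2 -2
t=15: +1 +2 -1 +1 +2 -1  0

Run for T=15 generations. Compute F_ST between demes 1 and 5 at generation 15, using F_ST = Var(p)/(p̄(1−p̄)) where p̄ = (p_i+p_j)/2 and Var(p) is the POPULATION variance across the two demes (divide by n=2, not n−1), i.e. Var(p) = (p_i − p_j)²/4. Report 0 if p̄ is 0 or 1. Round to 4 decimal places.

t=0: k=[24 24 24 24 24 24 0]
t=1: x=[24.0000 24.0000 24.0000 24.0000 24.0000 23.5200 0.4800] k=[24 24 24 24 24 24 1]
t=2: x=[24.0000 24.0000 24.0000 24.0000 24.0000 23.5400 1.4600] k=[24 24 24 24 24 22 2]
t=3: x=[24.0000 24.0000 24.0000 24.0000 23.9600 21.6400 2.4000] k=[24 24 24 24 23 23 4]
t=4: x=[24.0000 24.0000 24.0000 23.9800 23.0200 22.6200 4.3800] k=[24 24 24 23 23 24 6]
t=5: x=[24.0000 24.0000 23.9800 23.0200 23.0200 23.6200 6.3600] k=[24 24 24 23 24 24 5]
t=6: x=[24.0000 24.0000 23.9800 23.0400 23.9800 23.6200 5.3800] k=[24 24 24 24 24 24 6]
t=7: x=[24.0000 24.0000 24.0000 24.0000 24.0000 23.6400 6.3600] k=[24 24 24 24 24 24 4]
t=8: x=[24.0000 24.0000 24.0000 24.0000 24.0000 23.6000 4.4000] k=[24 24 24 24 24 23 4]
t=9: x=[24.0000 24.0000 24.0000 24.0000 23.9800 22.6400 4.3800] k=[24 24 24 24 24 22 5]
t=10: x=[24.0000 24.0000 24.0000 24.0000 23.9600 21.7000 5.3400] k=[24 24 24 24 22 20 5]
t=11: x=[24.0000 24.0000 24.0000 23.9600 22.0000 19.7400 5.3000] k=[24 24 24 24 22 20 4]
t=12: x=[24.0000 24.0000 24.0000 23.9600 22.0000 19.7200 4.3200] k=[24 24 24 24 20 20 4]
t=13: x=[24.0000 24.0000 24.0000 23.9200 20.0800 19.6800 4.3200] k=[24 24 24 24 21 20 5]
t=14: x=[24.0000 24.0000 24.0000 23.9400 21.0400 19.7200 5.3000] k=[24 24 24 23 22 18 3]
t=15: x=[24.0000 24.0000 23.9800 23.0000 21.9400 17.7800 3.3000] k=[24 24 23 24 24 17 3]

0.1707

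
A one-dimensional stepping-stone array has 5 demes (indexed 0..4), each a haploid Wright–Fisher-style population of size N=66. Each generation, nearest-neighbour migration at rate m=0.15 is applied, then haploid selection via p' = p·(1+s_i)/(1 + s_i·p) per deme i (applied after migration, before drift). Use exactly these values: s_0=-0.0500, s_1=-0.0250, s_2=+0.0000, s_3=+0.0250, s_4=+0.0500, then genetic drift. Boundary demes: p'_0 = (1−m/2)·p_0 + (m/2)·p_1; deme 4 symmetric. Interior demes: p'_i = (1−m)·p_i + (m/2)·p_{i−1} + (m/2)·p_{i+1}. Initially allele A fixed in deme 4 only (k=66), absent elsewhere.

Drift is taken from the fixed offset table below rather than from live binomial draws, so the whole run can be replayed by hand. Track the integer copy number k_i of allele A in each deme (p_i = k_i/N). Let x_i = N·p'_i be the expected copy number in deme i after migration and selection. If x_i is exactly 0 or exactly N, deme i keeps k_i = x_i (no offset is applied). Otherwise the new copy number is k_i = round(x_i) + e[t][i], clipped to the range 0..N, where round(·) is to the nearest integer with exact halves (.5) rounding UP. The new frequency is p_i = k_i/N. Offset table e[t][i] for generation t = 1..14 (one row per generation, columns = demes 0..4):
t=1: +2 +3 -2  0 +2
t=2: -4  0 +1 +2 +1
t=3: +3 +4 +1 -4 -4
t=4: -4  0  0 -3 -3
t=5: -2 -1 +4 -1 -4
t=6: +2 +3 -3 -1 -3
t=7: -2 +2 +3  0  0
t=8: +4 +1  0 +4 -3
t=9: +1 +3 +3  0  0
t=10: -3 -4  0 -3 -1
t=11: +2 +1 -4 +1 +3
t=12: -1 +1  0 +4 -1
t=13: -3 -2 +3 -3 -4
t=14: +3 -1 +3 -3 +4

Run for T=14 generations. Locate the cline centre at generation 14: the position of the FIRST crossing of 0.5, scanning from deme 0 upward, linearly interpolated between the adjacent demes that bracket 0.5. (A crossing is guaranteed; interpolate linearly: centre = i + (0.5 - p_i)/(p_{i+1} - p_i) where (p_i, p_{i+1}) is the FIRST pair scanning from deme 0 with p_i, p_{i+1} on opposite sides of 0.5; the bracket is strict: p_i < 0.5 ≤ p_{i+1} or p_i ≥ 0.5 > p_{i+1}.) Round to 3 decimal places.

t=0: k=[0 0 0 0 66]
t=1: x=[0.0000 0.0000 0.0000 5.0643 61.2688] k=[0 0 0 5 63]
t=2: x=[0.0000 0.0000 0.3750 9.1682 58.9627] k=[0 0 1 11 60]
t=3: x=[0.0000 0.0731 1.6750 14.1982 56.7209] k=[0 4 3 10 53]
t=4: x=[0.2851 3.5392 3.6000 12.9552 50.3646] k=[0 4 4 10 47]
t=5: x=[0.2851 3.6126 4.4500 12.5744 44.9309] k=[0 3 8 12 41]
t=6: x=[0.2138 3.0749 7.9250 14.1475 39.6015] k=[2 6 5 13 37]
t=7: x=[2.1888 5.4961 5.6750 14.4771 36.0000] k=[0 7 9 14 36]
t=8: x=[0.4989 6.4756 9.2250 15.5668 35.1527] k=[4 7 9 20 32]
t=9: x=[4.0266 6.7696 9.6750 20.4216 31.9033] k=[5 10 13 20 32]
t=10: x=[5.1271 9.6397 13.3000 20.7244 31.9033] k=[2 6 13 18 31]
t=11: x=[2.1888 6.0837 12.8500 18.9316 30.8251] k=[4 7 9 20 34]
t=12: x=[4.0266 6.7696 9.6750 20.5730 33.7549] k=[3 8 10 25 33]
t=13: x=[3.2145 7.6030 10.9750 24.8564 33.2050] k=[0 6 14 22 29]
t=14: x=[0.4276 6.0103 14.0000 22.2880 29.2674] k=[3 5 17 19 33]

4.000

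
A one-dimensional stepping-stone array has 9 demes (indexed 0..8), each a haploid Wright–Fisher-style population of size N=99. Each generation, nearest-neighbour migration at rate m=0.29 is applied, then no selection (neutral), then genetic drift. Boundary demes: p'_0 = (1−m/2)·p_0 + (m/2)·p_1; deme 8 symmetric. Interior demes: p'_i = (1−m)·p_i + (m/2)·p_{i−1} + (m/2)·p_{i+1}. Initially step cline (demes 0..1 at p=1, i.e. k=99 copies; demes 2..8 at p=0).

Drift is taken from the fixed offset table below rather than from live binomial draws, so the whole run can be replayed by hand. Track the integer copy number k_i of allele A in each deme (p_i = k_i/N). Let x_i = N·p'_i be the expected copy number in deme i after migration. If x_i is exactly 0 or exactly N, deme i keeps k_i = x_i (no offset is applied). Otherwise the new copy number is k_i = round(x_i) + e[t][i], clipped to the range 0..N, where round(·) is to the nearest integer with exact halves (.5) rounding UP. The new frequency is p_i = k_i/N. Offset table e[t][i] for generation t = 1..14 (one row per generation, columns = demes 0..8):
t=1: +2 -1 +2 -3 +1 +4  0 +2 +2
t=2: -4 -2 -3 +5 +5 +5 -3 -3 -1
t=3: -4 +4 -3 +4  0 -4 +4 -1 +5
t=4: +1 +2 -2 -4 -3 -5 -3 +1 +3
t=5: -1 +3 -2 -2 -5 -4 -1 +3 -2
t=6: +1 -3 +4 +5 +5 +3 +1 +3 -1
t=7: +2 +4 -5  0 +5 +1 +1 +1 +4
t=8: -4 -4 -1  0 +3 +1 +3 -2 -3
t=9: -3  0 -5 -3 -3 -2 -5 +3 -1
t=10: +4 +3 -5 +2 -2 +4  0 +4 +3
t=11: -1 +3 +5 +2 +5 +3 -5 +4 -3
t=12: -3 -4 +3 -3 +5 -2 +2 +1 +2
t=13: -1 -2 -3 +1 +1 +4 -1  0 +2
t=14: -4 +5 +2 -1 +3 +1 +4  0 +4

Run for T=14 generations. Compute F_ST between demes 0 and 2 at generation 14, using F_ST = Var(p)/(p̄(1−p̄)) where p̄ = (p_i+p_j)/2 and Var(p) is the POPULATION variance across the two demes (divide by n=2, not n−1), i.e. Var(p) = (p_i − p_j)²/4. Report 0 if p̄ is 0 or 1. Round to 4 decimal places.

0.0332

t=0: k=[99 99 0 0 0 0 0 0 0]
t=1: x=[99.0000 84.6450 14.3550 0.0000 0.0000 0.0000 0.0000 0.0000 0.0000] k=[99 84 16 0 0 0 0 0 0]
t=2: x=[96.8250 76.3150 23.5400 2.3200 0.0000 0.0000 0.0000 0.0000 0.0000] k=[93 74 21 7 0 0 0 0 0]
t=3: x=[90.2450 69.0700 26.6550 8.0150 1.0150 0.0000 0.0000 0.0000 0.0000] k=[86 73 24 12 1 0 0 0 0]
t=4: x=[84.1150 67.7800 29.3650 12.1450 2.4500 0.1450 0.0000 0.0000 0.0000] k=[85 70 27 8 0 0 0 0 0]
t=5: x=[82.8250 65.9400 30.4800 9.5950 1.1600 0.0000 0.0000 0.0000 0.0000] k=[82 69 28 8 0 0 0 0 0]
t=6: x=[80.1150 64.9400 31.0450 9.7400 1.1600 0.0000 0.0000 0.0000 0.0000] k=[81 62 35 15 6 0 0 0 0]
t=7: x=[78.2450 60.8400 36.0150 16.5950 6.4350 0.8700 0.0000 0.0000 0.0000] k=[80 65 31 17 11 2 0 0 0]
t=8: x=[77.8250 62.2450 33.9000 18.1600 10.5650 3.0150 0.2900 0.0000 0.0000] k=[74 58 33 18 14 4 3 0 0]
t=9: x=[71.6800 56.6950 34.4500 19.5950 13.1300 5.3050 2.7100 0.4350 0.0000] k=[69 57 29 17 10 3 0 3 0]
t=10: x=[67.2600 54.6800 31.3200 17.7250 10.0000 3.5800 0.8700 2.1300 0.4350] k=[71 58 26 20 8 8 1 6 3]
t=11: x=[69.1150 55.2450 29.7700 19.1300 9.7400 6.9850 2.7400 4.8400 3.4350] k=[68 58 35 21 15 10 0 9 0]
t=12: x=[66.5500 56.1150 36.3050 22.1600 15.1450 9.2750 2.7550 6.3900 1.3050] k=[64 52 39 19 20 7 5 7 3]
t=13: x=[62.2600 51.8550 37.9850 22.0450 17.9700 8.5950 5.5800 6.1300 3.5800] k=[61 50 35 23 19 13 5 6 6]
t=14: x=[59.4050 49.4200 35.4350 24.1600 18.7100 12.7100 6.3050 5.8550 6.0000] k=[55 54 37 23 22 14 10 6 10]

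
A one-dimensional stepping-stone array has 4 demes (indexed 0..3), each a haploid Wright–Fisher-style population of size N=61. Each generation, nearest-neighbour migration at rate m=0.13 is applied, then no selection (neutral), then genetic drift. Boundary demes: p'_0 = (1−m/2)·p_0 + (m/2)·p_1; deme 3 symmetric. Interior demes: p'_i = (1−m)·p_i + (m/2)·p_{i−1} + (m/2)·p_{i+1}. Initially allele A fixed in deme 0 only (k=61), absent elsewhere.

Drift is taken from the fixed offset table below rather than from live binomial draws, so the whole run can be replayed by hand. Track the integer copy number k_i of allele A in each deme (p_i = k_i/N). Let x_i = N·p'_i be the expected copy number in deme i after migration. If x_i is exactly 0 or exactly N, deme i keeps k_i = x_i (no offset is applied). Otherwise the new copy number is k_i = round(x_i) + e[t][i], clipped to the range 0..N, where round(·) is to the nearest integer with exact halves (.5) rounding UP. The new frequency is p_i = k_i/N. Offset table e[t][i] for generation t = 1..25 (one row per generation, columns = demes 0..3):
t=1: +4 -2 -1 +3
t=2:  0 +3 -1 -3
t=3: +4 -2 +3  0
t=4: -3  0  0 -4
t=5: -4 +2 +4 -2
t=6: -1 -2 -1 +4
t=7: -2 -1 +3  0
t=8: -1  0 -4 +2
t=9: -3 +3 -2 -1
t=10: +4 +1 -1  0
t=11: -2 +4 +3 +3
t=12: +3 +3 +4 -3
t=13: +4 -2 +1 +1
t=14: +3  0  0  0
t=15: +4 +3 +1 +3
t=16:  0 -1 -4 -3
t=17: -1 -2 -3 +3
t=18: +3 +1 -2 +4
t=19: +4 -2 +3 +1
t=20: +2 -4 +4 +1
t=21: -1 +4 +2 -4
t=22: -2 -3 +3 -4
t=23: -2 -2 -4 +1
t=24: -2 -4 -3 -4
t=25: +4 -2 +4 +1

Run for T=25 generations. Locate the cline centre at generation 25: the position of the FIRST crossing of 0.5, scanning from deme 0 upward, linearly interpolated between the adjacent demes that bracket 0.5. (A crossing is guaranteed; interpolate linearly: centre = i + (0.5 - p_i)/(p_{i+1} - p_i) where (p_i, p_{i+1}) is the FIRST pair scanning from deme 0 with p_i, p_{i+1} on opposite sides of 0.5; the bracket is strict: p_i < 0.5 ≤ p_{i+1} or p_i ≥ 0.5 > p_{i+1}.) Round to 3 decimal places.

0.417

t=0: k=[61 0 0 0]
t=1: x=[57.0350 3.9650 0.0000 0.0000] k=[61 2 0 0]
t=2: x=[57.1650 5.7050 0.1300 0.0000] k=[57 9 0 0]
t=3: x=[53.8800 11.5350 0.5850 0.0000] k=[58 10 4 0]
t=4: x=[54.8800 12.7300 4.1300 0.2600] k=[52 13 4 0]
t=5: x=[49.4650 14.9500 4.3250 0.2600] k=[45 17 8 0]
t=6: x=[43.1800 18.2350 8.0650 0.5200] k=[42 16 7 5]
t=7: x=[40.3100 17.1050 7.4550 5.1300] k=[38 16 10 5]
t=8: x=[36.5700 17.0400 10.0650 5.3250] k=[36 17 6 7]
t=9: x=[34.7650 17.5200 6.7800 6.9350] k=[32 21 5 6]
t=10: x=[31.2850 20.6750 6.1050 5.9350] k=[35 22 5 6]
t=11: x=[34.1550 21.7400 6.1700 5.9350] k=[32 26 9 9]
t=12: x=[31.6100 25.2850 10.1050 9.0000] k=[35 28 14 6]
t=13: x=[34.5450 27.5450 14.3900 6.5200] k=[39 26 15 8]
t=14: x=[38.1550 26.1300 15.2600 8.4550] k=[41 26 15 8]
t=15: x=[40.0250 26.2600 15.2600 8.4550] k=[44 29 16 11]
t=16: x=[43.0250 29.1300 16.5200 11.3250] k=[43 28 13 8]
t=17: x=[42.0250 28.0000 13.6500 8.3250] k=[41 26 11 11]
t=18: x=[40.0250 26.0000 11.9750 11.0000] k=[43 27 10 15]
t=19: x=[41.9600 26.9350 11.4300 14.6750] k=[46 25 14 16]
t=20: x=[44.6350 25.6500 14.8450 15.8700] k=[47 22 19 17]
t=21: x=[45.3750 23.4300 19.0650 17.1300] k=[44 27 21 13]
t=22: x=[42.8950 27.7150 20.8700 13.5200] k=[41 25 24 10]
t=23: x=[39.9600 25.9750 23.1550 10.9100] k=[38 24 19 12]
t=24: x=[37.0900 24.5850 18.8700 12.4550] k=[35 21 16 8]
t=25: x=[34.0900 21.5850 15.8050 8.5200] k=[38 20 20 10]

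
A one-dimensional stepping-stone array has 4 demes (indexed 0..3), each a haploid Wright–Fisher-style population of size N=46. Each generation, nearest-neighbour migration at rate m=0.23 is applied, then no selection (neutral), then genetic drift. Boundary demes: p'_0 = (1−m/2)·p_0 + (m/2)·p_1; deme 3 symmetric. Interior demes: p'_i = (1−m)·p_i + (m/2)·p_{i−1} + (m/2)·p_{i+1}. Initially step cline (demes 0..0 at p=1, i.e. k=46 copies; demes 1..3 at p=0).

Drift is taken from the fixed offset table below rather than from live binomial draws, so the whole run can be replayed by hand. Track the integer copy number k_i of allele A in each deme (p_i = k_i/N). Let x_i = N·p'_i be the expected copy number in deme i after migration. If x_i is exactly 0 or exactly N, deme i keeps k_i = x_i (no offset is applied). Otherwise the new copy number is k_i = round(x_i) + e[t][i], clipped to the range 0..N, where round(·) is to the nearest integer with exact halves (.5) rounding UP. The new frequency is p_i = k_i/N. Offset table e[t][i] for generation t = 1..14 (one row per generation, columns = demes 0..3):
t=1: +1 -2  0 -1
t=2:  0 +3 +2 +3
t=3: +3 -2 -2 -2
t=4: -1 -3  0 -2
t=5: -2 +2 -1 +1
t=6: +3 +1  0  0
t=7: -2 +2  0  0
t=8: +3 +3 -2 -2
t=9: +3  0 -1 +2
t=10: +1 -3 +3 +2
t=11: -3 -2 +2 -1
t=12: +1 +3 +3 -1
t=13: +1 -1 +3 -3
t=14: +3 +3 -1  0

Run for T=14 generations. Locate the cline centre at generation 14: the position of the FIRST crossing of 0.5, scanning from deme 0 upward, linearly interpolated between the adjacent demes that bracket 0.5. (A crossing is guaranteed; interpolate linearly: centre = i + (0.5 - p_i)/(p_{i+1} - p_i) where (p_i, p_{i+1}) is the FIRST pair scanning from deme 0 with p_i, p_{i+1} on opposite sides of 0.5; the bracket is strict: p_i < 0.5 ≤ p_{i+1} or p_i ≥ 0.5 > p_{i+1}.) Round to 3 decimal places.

0.800

t=0: k=[46 0 0 0]
t=1: x=[40.7100 5.2900 0.0000 0.0000] k=[42 3 0 0]
t=2: x=[37.5150 7.1400 0.3450 0.0000] k=[38 10 2 0]
t=3: x=[34.7800 12.3000 2.6900 0.2300] k=[38 10 1 0]
t=4: x=[34.7800 12.1850 1.9200 0.1150] k=[34 9 2 0]
t=5: x=[31.1250 11.0700 2.5750 0.2300] k=[29 13 2 1]
t=6: x=[27.1600 13.5750 3.1500 1.1150] k=[30 15 3 1]
t=7: x=[28.2750 15.3450 4.1500 1.2300] k=[26 17 4 1]
t=8: x=[24.9650 16.5400 5.1500 1.3450] k=[28 20 3 0]
t=9: x=[27.0800 18.9650 4.6100 0.3450] k=[30 19 4 2]
t=10: x=[28.7350 18.5400 5.4950 2.2300] k=[30 16 8 4]
t=11: x=[28.3900 16.6900 8.4600 4.4600] k=[25 15 10 3]
t=12: x=[23.8500 15.5750 9.7700 3.8050] k=[25 19 13 3]
t=13: x=[24.3100 19.0000 12.5400 4.1500] k=[25 18 16 1]
t=14: x=[24.1950 18.5750 14.5050 2.7250] k=[27 22 14 3]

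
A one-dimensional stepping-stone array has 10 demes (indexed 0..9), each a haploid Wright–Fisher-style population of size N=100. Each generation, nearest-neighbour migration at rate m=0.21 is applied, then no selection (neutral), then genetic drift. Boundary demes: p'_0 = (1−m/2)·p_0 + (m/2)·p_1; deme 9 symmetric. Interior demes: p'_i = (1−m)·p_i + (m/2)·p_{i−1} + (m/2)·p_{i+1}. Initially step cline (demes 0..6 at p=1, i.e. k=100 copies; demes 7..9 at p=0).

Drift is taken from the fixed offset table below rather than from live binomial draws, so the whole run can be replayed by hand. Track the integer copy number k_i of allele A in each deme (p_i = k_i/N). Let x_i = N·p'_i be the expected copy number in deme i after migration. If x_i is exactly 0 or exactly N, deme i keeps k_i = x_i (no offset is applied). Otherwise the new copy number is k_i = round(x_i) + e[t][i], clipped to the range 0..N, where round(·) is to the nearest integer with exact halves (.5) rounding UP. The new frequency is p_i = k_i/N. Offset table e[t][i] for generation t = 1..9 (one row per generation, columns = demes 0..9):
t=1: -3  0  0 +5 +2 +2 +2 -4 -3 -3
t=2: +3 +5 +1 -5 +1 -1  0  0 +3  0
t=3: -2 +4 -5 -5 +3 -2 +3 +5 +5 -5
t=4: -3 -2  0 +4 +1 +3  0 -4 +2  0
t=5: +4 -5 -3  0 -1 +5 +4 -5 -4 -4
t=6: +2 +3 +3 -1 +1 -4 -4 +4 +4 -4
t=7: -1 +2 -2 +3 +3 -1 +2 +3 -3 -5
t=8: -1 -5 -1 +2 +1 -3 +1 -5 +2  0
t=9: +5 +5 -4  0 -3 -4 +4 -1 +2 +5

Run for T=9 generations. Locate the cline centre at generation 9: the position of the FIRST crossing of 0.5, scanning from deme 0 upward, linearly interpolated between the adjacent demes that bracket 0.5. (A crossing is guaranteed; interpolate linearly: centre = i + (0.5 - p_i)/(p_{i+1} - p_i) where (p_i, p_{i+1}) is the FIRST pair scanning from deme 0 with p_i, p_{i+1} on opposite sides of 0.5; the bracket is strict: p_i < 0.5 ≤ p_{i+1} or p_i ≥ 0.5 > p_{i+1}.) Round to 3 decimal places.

6.605

t=0: k=[100 100 100 100 100 100 100 0 0 0]
t=1: x=[100.0000 100.0000 100.0000 100.0000 100.0000 100.0000 89.5000 10.5000 0.0000 0.0000] k=[100 100 100 100 100 100 92 7 0 0]
t=2: x=[100.0000 100.0000 100.0000 100.0000 100.0000 99.1600 83.9150 15.1900 0.7350 0.0000] k=[100 100 100 100 100 98 84 15 4 0]
t=3: x=[100.0000 100.0000 100.0000 100.0000 99.7900 96.7400 78.2250 21.0900 4.7350 0.4200] k=[100 100 100 100 100 95 81 26 10 0]
t=4: x=[100.0000 100.0000 100.0000 100.0000 99.4750 94.0550 76.6950 30.0950 10.6300 1.0500] k=[100 100 100 100 100 97 77 26 13 1]
t=5: x=[100.0000 100.0000 100.0000 100.0000 99.6850 95.2150 73.7450 29.9900 13.1050 2.2600] k=[100 100 100 100 99 100 78 25 9 0]
t=6: x=[100.0000 100.0000 100.0000 99.8950 99.2100 97.5850 74.7450 28.8850 9.7350 0.9450] k=[100 100 100 99 100 94 71 33 14 0]
t=7: x=[100.0000 100.0000 99.8950 99.2100 99.2650 92.2150 69.4250 34.9950 14.5250 1.4700] k=[100 100 98 100 100 91 71 38 12 0]
t=8: x=[100.0000 99.7900 98.4200 99.7900 99.0550 89.8450 69.6350 38.7350 13.4700 1.2600] k=[100 95 97 100 100 87 71 34 15 1]
t=9: x=[99.4750 95.7350 97.1050 99.6850 98.6350 86.6850 68.7950 35.8900 15.5250 2.4700] k=[100 100 93 100 96 83 73 35 18 7]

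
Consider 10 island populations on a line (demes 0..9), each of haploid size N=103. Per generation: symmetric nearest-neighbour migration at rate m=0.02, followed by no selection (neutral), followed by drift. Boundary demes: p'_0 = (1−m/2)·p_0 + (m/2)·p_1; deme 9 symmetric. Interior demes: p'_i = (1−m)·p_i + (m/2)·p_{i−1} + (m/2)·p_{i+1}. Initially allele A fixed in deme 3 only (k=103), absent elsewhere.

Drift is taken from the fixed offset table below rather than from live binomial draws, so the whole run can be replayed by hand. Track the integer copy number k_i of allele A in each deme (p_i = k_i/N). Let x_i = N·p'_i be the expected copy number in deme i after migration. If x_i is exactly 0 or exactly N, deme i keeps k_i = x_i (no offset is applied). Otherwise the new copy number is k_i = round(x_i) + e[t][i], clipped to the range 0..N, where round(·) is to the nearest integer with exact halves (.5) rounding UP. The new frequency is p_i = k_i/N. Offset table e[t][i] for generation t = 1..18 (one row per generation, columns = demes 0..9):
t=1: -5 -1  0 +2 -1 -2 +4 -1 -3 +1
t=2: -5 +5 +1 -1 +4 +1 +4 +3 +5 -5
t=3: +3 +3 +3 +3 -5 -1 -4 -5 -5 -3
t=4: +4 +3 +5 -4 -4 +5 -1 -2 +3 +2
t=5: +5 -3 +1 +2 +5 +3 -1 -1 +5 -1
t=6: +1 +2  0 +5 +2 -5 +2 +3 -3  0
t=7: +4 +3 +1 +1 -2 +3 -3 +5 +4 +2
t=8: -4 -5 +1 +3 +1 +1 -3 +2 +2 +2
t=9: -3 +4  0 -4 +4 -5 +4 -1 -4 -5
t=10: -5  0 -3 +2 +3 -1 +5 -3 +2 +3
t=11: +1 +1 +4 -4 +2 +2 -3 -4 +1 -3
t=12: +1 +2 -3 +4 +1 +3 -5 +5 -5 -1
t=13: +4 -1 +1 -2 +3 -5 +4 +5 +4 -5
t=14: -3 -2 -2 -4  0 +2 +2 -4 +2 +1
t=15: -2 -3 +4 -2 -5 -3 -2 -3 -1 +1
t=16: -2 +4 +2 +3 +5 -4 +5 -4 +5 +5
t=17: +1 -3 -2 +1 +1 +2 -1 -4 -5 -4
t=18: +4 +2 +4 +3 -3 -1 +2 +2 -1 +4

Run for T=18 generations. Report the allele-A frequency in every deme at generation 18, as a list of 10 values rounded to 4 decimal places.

t=0: k=[0 0 0 103 0 0 0 0 0 0]
t=1: x=[0.0000 0.0000 1.0300 100.9400 1.0300 0.0000 0.0000 0.0000 0.0000 0.0000] k=[0 0 1 103 0 0 0 0 0 0]
t=2: x=[0.0000 0.0100 2.0100 100.9500 1.0300 0.0000 0.0000 0.0000 0.0000 0.0000] k=[0 5 3 100 5 0 0 0 0 0]
t=3: x=[0.0500 4.9300 3.9900 98.0800 5.9000 0.0500 0.0000 0.0000 0.0000 0.0000] k=[3 8 7 101 1 0 0 0 0 0]
t=4: x=[3.0500 7.9400 7.9500 99.0600 1.9900 0.0100 0.0000 0.0000 0.0000 0.0000] k=[7 11 13 95 0 5 0 0 0 0]
t=5: x=[7.0400 10.9800 13.8000 93.2300 1.0000 4.9000 0.0500 0.0000 0.0000 0.0000] k=[12 8 15 95 6 8 0 0 0 0]
t=6: x=[11.9600 8.1100 15.7300 93.3100 6.9100 7.9000 0.0800 0.0000 0.0000 0.0000] k=[13 10 16 98 9 3 2 0 0 0]
t=7: x=[12.9700 10.0900 16.7600 96.2900 9.8300 3.0500 1.9900 0.0200 0.0000 0.0000] k=[17 13 18 97 8 6 0 5 0 0]
t=8: x=[16.9600 13.0900 18.7400 95.3200 8.8700 5.9600 0.1100 4.9000 0.0500 0.0000] k=[13 8 20 98 10 7 0 7 2 0]
t=9: x=[12.9500 8.1700 20.6600 96.3400 10.8500 6.9600 0.1400 6.8800 2.0300 0.0200] k=[10 12 21 92 15 2 4 6 0 0]
t=10: x=[10.0200 12.0700 21.6200 90.5200 15.6400 2.1500 4.0000 5.9200 0.0600 0.0000] k=[5 12 19 93 19 1 9 3 2 0]
t=11: x=[5.0700 12.0000 19.6700 91.5200 19.5600 1.2600 8.8600 3.0500 1.9900 0.0200] k=[6 13 24 88 22 3 6 0 3 0]
t=12: x=[6.0700 13.0400 24.5300 86.7000 22.4700 3.2200 5.9100 0.0900 2.9400 0.0300] k=[7 15 22 91 23 6 1 5 0 0]
t=13: x=[7.0800 14.9900 22.6200 89.6300 23.5100 6.1200 1.0900 4.9100 0.0500 0.0000] k=[11 14 24 88 27 1 5 10 4 0]
t=14: x=[11.0300 14.0700 24.5400 86.7500 27.3500 1.3000 5.0100 9.8900 4.0200 0.0400] k=[8 12 23 83 27 3 7 6 6 1]
t=15: x=[8.0400 12.0700 23.4900 81.8400 27.3200 3.2800 6.9500 6.0100 5.9500 1.0500] k=[6 9 27 80 22 0 5 3 5 2]
t=16: x=[6.0300 9.1500 27.3500 78.8900 22.3600 0.2700 4.9300 3.0400 4.9500 2.0300] k=[4 13 29 82 27 0 10 0 10 7]
t=17: x=[4.0900 13.0700 29.3700 80.9200 27.2800 0.3700 9.8000 0.2000 9.8700 7.0300] k=[5 10 27 82 28 2 9 0 5 3]
t=18: x=[5.0500 10.1200 27.3800 80.9100 28.2800 2.3300 8.8400 0.1400 4.9300 3.0200] k=[9 12 31 84 25 1 11 2 4 7]

[0.0874, 0.1165, 0.3010, 0.8155, 0.2427, 0.0097, 0.1068, 0.0194, 0.0388, 0.0680]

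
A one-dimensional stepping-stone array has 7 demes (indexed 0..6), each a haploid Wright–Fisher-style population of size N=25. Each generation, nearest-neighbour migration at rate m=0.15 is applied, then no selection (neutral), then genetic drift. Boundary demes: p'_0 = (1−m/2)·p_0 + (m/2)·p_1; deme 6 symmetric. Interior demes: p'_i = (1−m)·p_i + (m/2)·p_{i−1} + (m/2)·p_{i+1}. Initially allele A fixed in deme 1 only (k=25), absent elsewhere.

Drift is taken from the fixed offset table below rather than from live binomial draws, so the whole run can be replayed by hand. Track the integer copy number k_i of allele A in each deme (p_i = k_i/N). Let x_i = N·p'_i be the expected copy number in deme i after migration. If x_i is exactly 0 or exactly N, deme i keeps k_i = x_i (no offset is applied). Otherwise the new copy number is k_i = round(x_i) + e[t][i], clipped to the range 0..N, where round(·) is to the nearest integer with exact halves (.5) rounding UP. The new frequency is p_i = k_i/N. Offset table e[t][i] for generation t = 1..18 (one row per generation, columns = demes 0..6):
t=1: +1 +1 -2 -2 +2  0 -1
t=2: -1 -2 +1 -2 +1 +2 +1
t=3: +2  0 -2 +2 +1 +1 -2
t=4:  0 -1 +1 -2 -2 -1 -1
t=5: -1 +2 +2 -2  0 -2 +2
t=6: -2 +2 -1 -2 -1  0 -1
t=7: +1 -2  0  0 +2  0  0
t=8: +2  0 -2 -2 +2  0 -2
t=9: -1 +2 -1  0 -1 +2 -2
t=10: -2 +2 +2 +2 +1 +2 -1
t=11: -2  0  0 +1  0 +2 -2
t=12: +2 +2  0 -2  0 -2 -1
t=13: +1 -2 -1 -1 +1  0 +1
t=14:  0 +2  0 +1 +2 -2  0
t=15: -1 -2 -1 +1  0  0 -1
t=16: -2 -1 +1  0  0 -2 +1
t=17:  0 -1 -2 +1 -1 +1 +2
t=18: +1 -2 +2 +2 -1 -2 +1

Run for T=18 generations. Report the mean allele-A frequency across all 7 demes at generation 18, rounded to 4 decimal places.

t=0: k=[0 25 0 0 0 0 0]
t=1: x=[1.8750 21.2500 1.8750 0.0000 0.0000 0.0000 0.0000] k=[3 22 0 0 0 0 0]
t=2: x=[4.4250 18.9250 1.6500 0.0000 0.0000 0.0000 0.0000] k=[3 17 3 0 0 0 0]
t=3: x=[4.0500 14.9000 3.8250 0.2250 0.0000 0.0000 0.0000] k=[6 15 2 2 0 0 0]
t=4: x=[6.6750 13.3500 2.9750 1.8500 0.1500 0.0000 0.0000] k=[7 12 4 0 0 0 0]
t=5: x=[7.3750 11.0250 4.3000 0.3000 0.0000 0.0000 0.0000] k=[6 13 6 0 0 0 0]
t=6: x=[6.5250 11.9500 6.0750 0.4500 0.0000 0.0000 0.0000] k=[5 14 5 0 0 0 0]
t=7: x=[5.6750 12.6500 5.3000 0.3750 0.0000 0.0000 0.0000] k=[7 11 5 0 0 0 0]
t=8: x=[7.3000 10.2500 5.0750 0.3750 0.0000 0.0000 0.0000] k=[9 10 3 0 0 0 0]
t=9: x=[9.0750 9.4000 3.3000 0.2250 0.0000 0.0000 0.0000] k=[8 11 2 0 0 0 0]
t=10: x=[8.2250 10.1000 2.5250 0.1500 0.0000 0.0000 0.0000] k=[6 12 5 2 0 0 0]
t=11: x=[6.4500 11.0250 5.3000 2.0750 0.1500 0.0000 0.0000] k=[4 11 5 3 0 0 0]
t=12: x=[4.5250 10.0250 5.3000 2.9250 0.2250 0.0000 0.0000] k=[7 12 5 1 0 0 0]
t=13: x=[7.3750 11.1000 5.2250 1.2250 0.0750 0.0000 0.0000] k=[8 9 4 0 1 0 0]
t=14: x=[8.0750 8.5500 4.0750 0.3750 0.8500 0.0750 0.0000] k=[8 11 4 1 3 0 0]
t=15: x=[8.2250 10.2500 4.3000 1.3750 2.6250 0.2250 0.0000] k=[7 8 3 2 3 0 0]
t=16: x=[7.0750 7.5500 3.3000 2.1500 2.7000 0.2250 0.0000] k=[5 7 4 2 3 0 0]
t=17: x=[5.1500 6.6250 4.0750 2.2250 2.7000 0.2250 0.0000] k=[5 6 2 3 2 1 0]
t=18: x=[5.0750 5.6250 2.3750 2.8500 2.0000 1.0000 0.0750] k=[6 4 4 5 1 0 1]

0.1200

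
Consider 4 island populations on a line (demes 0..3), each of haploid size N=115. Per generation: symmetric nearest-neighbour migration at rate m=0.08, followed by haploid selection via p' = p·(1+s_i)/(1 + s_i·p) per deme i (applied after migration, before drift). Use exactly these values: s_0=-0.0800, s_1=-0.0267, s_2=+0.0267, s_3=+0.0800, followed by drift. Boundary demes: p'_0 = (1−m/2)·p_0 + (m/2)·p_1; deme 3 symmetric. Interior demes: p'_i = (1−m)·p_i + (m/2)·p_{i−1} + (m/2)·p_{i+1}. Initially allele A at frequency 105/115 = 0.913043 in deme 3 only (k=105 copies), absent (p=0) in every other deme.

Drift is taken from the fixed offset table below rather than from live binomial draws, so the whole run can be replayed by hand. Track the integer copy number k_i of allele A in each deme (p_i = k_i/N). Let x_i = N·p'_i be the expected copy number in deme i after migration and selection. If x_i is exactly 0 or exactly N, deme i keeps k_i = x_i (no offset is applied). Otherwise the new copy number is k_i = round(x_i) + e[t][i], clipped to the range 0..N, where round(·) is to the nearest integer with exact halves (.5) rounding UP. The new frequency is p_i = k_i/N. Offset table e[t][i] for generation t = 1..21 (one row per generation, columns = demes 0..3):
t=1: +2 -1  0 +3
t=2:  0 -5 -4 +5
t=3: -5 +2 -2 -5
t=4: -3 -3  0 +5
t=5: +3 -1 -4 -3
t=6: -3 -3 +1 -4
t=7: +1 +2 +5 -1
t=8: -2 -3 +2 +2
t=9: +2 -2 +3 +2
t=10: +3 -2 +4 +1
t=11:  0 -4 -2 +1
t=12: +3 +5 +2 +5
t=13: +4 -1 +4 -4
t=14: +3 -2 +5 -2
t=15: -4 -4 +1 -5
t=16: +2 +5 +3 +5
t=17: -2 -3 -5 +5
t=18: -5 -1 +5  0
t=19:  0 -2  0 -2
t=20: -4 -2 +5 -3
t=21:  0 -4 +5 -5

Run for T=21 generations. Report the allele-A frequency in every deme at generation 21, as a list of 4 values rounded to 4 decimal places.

t=0: k=[0 0 0 105]
t=1: x=[0.0000 0.0000 4.3079 101.7305] k=[0 0 4 105]
t=2: x=[0.0000 0.1557 8.0756 101.8814] k=[0 0 4 107]
t=3: x=[0.0000 0.1557 8.1575 103.6895] k=[0 2 6 99]
t=4: x=[0.0736 2.0254 9.7935 96.5058] k=[0 0 10 102]
t=5: x=[0.0000 0.3894 13.5927 99.3878] k=[0 0 10 96]
t=6: x=[0.0000 0.3894 13.3478 93.9175] k=[0 0 14 90]
t=7: x=[0.0000 0.5451 16.8555 88.5595] k=[0 3 22 88]
t=8: x=[0.1104 3.5458 24.3824 87.0214] k=[0 1 26 89]
t=9: x=[0.0368 1.9085 28.0754 88.0984] k=[2 0 31 90]
t=10: x=[1.7688 1.2851 32.7335 89.2122] k=[5 0 37 90]
t=11: x=[4.4308 1.6358 38.3102 89.4424] k=[4 0 36 90]
t=12: x=[3.5423 1.5579 37.3817 89.4041] k=[7 7 39 94]
t=13: x=[6.4715 8.0744 40.6095 93.1926] k=[10 7 45 89]
t=14: x=[9.1525 8.4262 45.9651 88.8283] k=[12 6 51 87]
t=15: x=[10.9084 7.8400 51.3879 87.2138] k=[7 4 52 82]
t=16: x=[6.3600 5.8870 52.0297 82.6200] k=[8 11 55 88]
t=17: x=[7.5128 12.3387 55.3160 88.2906] k=[6 9 50 93]
t=18: x=[5.6545 10.2642 50.8262 92.6963] k=[1 9 56 93]
t=19: x=[1.2155 10.3033 56.3570 92.9254] k=[1 8 56 91]
t=20: x=[1.1786 9.4037 56.2369 91.0903] k=[0 7 61 88]
t=21: x=[0.2577 8.6608 60.6758 88.5211] k=[0 5 66 84]

[0.0000, 0.0435, 0.5739, 0.7304]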